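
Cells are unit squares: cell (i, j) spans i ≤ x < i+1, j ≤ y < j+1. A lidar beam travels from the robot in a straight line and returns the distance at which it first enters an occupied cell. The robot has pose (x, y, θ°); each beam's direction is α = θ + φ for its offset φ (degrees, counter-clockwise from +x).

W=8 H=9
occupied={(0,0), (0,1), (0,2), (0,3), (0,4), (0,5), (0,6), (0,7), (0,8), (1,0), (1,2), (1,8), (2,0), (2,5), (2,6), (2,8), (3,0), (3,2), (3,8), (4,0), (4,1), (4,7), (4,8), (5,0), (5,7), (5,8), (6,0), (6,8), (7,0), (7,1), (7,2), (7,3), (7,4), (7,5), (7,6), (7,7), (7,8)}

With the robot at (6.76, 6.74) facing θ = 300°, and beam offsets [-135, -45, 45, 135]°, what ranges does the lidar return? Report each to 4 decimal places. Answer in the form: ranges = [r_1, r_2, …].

ranges = [1.0046, 5.9425, 0.2485, 0.9273]

beam 1: φ=-135°, α=165°
  cosα=-0.9659 sinα=0.2588 | (6,6) | tMaxX 0.7868 tMaxY 1.0046 | tΔX 1.0353 tΔY 3.8637
    t=0.7868 [x] (5,6)
    t=1.0046 [y] (5,7) — stop
  → r_1 = 1.0046
beam 2: φ=-45°, α=255°
  cosα=-0.2588 sinα=-0.9659 | (6,6) | tMaxX 2.9364 tMaxY 0.7661 | tΔX 3.8637 tΔY 1.0353
    t=0.7661 [y] (6,5)
    t=1.8014 [y] (6,4)
    t=2.8367 [y] (6,3)
    t=2.9364 [x] (5,3)
    t=3.8719 [y] (5,2)
    t=4.9072 [y] (5,1)
    t=5.9425 [y] (5,0) — stop
  → r_2 = 5.9425
beam 3: φ=45°, α=345°
  cosα=0.9659 sinα=-0.2588 | (6,6) | tMaxX 0.2485 tMaxY 2.8591 | tΔX 1.0353 tΔY 3.8637
    t=0.2485 [x] (7,6) — stop
  → r_3 = 0.2485
beam 4: φ=135°, α=75°
  cosα=0.2588 sinα=0.9659 | (6,6) | tMaxX 0.9273 tMaxY 0.2692 | tΔX 3.8637 tΔY 1.0353
    t=0.2692 [y] (6,7)
    t=0.9273 [x] (7,7) — stop
  → r_4 = 0.9273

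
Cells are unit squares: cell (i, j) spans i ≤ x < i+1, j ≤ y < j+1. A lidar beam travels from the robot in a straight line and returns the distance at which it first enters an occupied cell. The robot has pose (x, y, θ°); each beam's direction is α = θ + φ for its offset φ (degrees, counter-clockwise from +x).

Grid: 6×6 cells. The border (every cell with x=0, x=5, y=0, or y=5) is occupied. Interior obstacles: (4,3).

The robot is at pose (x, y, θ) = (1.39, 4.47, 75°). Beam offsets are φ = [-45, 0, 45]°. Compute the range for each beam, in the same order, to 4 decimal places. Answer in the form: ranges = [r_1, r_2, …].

beam 1: φ=-45°, α=30°
  direction (0.8660, 0.5000); cell (1,4); t to first gridline: x 0.7044, y 1.0600 (then +1.1547 / +2.0000)
    (2,4) via x @ 0.7044
    (2,5) via y @ 1.0600  # hit
  → r_1 = 1.0600
beam 2: φ=0°, α=75°
  direction (0.2588, 0.9659); cell (1,4); t to first gridline: x 2.3569, y 0.5487 (then +3.8637 / +1.0353)
    (1,5) via y @ 0.5487  # hit
  → r_2 = 0.5487
beam 3: φ=45°, α=120°
  direction (-0.5000, 0.8660); cell (1,4); t to first gridline: x 0.7800, y 0.6120 (then +2.0000 / +1.1547)
    (1,5) via y @ 0.6120  # hit
  → r_3 = 0.6120

ranges = [1.0600, 0.5487, 0.6120]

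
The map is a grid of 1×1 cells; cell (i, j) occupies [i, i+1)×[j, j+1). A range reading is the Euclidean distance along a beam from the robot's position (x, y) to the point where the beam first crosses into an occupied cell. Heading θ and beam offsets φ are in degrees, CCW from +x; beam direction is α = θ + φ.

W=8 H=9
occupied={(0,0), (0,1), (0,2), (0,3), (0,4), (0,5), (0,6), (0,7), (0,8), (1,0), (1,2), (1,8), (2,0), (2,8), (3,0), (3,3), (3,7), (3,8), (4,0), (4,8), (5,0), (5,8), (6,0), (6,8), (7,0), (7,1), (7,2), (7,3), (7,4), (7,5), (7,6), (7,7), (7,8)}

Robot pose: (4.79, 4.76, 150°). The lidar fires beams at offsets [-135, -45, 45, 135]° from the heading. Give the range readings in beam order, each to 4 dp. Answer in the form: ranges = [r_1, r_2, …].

beam 1: φ=-135°, α=15°
  d=(0.9659,0.2588)  start (4,4)  tX=0.2174 tY=0.9273  stride 1/|dx|=1.0353 1/|dy|=3.8637
    cross x-line → (5,4), t=0.2174
    cross y-line → (5,5), t=0.9273
    cross x-line → (6,5), t=1.2527
    cross x-line → (7,5), t=2.2880 (wall)
  → r_1 = 2.2880
beam 2: φ=-45°, α=105°
  d=(-0.2588,0.9659)  start (4,4)  tX=3.0523 tY=0.2485  stride 1/|dx|=3.8637 1/|dy|=1.0353
    cross y-line → (4,5), t=0.2485
    cross y-line → (4,6), t=1.2837
    cross y-line → (4,7), t=2.3190
    cross x-line → (3,7), t=3.0523 (wall)
  → r_2 = 3.0523
beam 3: φ=45°, α=195°
  d=(-0.9659,-0.2588)  start (4,4)  tX=0.8179 tY=2.9364  stride 1/|dx|=1.0353 1/|dy|=3.8637
    cross x-line → (3,4), t=0.8179
    cross x-line → (2,4), t=1.8531
    cross x-line → (1,4), t=2.8884
    cross y-line → (1,3), t=2.9364
    cross x-line → (0,3), t=3.9237 (wall)
  → r_3 = 3.9237
beam 4: φ=135°, α=285°
  d=(0.2588,-0.9659)  start (4,4)  tX=0.8114 tY=0.7868  stride 1/|dx|=3.8637 1/|dy|=1.0353
    cross y-line → (4,3), t=0.7868
    cross x-line → (5,3), t=0.8114
    cross y-line → (5,2), t=1.8221
    cross y-line → (5,1), t=2.8574
    cross y-line → (5,0), t=3.8926 (wall)
  → r_4 = 3.8926

ranges = [2.2880, 3.0523, 3.9237, 3.8926]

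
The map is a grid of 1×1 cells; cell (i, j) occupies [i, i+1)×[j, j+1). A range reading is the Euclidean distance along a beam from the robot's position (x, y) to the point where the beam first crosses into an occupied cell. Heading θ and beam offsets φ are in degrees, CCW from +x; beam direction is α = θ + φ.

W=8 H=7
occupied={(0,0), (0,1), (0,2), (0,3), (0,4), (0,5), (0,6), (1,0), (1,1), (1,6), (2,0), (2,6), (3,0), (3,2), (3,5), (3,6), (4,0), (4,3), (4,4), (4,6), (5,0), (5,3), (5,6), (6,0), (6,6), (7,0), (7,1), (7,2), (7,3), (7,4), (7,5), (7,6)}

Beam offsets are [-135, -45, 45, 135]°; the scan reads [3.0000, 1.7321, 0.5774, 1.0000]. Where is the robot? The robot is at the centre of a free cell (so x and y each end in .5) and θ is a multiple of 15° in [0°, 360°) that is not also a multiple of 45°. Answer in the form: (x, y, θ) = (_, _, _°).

(x, y, θ) = (5.5, 1.5, 195°)

Enumerate (i+0.5, j+0.5, θ) over the 24 free cells and 16 admissible headings. For each, cast all 4 beams and compare to the given ranges.
  (4.5, 5.5, 165°): beam 1 = 1.0000 ≠ 3.0000 ✗
  (5.5, 2.5, 150°): beam 1 = 1.5529 ≠ 3.0000 ✗
  (2.5, 2.5, 240°): beam 1 = 3.6235 ≠ 3.0000 ✗
  (2.5, 1.5, 120°): beam 1 = 1.9319 ≠ 3.0000 ✗
  …
  (5.5, 1.5, 195°): r_1=3.0000, r_2=1.7321, r_3=0.5774, r_4=1.0000 — all match ✓
Only this pose fits every beam.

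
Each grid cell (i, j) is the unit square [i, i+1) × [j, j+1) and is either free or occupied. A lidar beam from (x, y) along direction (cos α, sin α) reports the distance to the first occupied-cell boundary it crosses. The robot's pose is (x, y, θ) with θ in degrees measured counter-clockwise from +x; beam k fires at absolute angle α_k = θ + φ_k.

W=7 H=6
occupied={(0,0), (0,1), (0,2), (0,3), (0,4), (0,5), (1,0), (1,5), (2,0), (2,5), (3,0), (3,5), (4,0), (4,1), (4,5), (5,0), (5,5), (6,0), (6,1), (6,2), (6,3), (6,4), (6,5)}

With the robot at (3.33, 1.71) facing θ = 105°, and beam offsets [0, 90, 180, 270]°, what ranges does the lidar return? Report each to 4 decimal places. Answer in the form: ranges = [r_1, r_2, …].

ranges = [3.4061, 2.4122, 0.7350, 0.6936]

beam 1: φ=0°, α=105°
  direction (-0.2588, 0.9659); cell (3,1); t to first gridline: x 1.2750, y 0.3002 (then +3.8637 / +1.0353)
    (3,2) via y @ 0.3002
    (2,2) via x @ 1.2750
    (2,3) via y @ 1.3355
    (2,4) via y @ 2.3708
    (2,5) via y @ 3.4061  # hit
  → r_1 = 3.4061
beam 2: φ=90°, α=195°
  direction (-0.9659, -0.2588); cell (3,1); t to first gridline: x 0.3416, y 2.7432 (then +1.0353 / +3.8637)
    (2,1) via x @ 0.3416
    (1,1) via x @ 1.3769
    (0,1) via x @ 2.4122  # hit
  → r_2 = 2.4122
beam 3: φ=180°, α=285°
  direction (0.2588, -0.9659); cell (3,1); t to first gridline: x 2.5887, y 0.7350 (then +3.8637 / +1.0353)
    (3,0) via y @ 0.7350  # hit
  → r_3 = 0.7350
beam 4: φ=270°, α=15°
  direction (0.9659, 0.2588); cell (3,1); t to first gridline: x 0.6936, y 1.1205 (then +1.0353 / +3.8637)
    (4,1) via x @ 0.6936  # hit
  → r_4 = 0.6936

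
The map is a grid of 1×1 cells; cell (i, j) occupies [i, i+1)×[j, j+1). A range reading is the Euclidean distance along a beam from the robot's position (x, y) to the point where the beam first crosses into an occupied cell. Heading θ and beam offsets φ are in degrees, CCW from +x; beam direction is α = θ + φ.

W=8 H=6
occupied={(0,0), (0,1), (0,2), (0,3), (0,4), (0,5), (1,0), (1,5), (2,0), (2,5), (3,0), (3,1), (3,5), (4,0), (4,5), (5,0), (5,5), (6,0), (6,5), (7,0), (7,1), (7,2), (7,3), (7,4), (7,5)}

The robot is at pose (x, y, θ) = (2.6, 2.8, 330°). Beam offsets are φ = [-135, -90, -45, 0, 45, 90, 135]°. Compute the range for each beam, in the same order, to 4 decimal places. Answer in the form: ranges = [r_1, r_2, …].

ranges = [1.6564, 2.0785, 1.5455, 1.6000, 4.5552, 2.5403, 2.2776]

beam 1: φ=-135°, α=195°
  cosα=-0.9659 sinα=-0.2588 | (2,2) | tMaxX 0.6212 tMaxY 3.0910 | tΔX 1.0353 tΔY 3.8637
    t=0.6212 [x] (1,2)
    t=1.6564 [x] (0,2) — stop
  → r_1 = 1.6564
beam 2: φ=-90°, α=240°
  cosα=-0.5000 sinα=-0.8660 | (2,2) | tMaxX 1.2000 tMaxY 0.9238 | tΔX 2.0000 tΔY 1.1547
    t=0.9238 [y] (2,1)
    t=1.2000 [x] (1,1)
    t=2.0785 [y] (1,0) — stop
  → r_2 = 2.0785
beam 3: φ=-45°, α=285°
  cosα=0.2588 sinα=-0.9659 | (2,2) | tMaxX 1.5455 tMaxY 0.8282 | tΔX 3.8637 tΔY 1.0353
    t=0.8282 [y] (2,1)
    t=1.5455 [x] (3,1) — stop
  → r_3 = 1.5455
beam 4: φ=0°, α=330°
  cosα=0.8660 sinα=-0.5000 | (2,2) | tMaxX 0.4619 tMaxY 1.6000 | tΔX 1.1547 tΔY 2.0000
    t=0.4619 [x] (3,2)
    t=1.6000 [y] (3,1) — stop
  → r_4 = 1.6000
beam 5: φ=45°, α=15°
  cosα=0.9659 sinα=0.2588 | (2,2) | tMaxX 0.4141 tMaxY 0.7727 | tΔX 1.0353 tΔY 3.8637
    t=0.4141 [x] (3,2)
    t=0.7727 [y] (3,3)
    t=1.4494 [x] (4,3)
    t=2.4847 [x] (5,3)
    t=3.5199 [x] (6,3)
    t=4.5552 [x] (7,3) — stop
  → r_5 = 4.5552
beam 6: φ=90°, α=60°
  cosα=0.5000 sinα=0.8660 | (2,2) | tMaxX 0.8000 tMaxY 0.2309 | tΔX 2.0000 tΔY 1.1547
    t=0.2309 [y] (2,3)
    t=0.8000 [x] (3,3)
    t=1.3856 [y] (3,4)
    t=2.5403 [y] (3,5) — stop
  → r_6 = 2.5403
beam 7: φ=135°, α=105°
  cosα=-0.2588 sinα=0.9659 | (2,2) | tMaxX 2.3182 tMaxY 0.2071 | tΔX 3.8637 tΔY 1.0353
    t=0.2071 [y] (2,3)
    t=1.2423 [y] (2,4)
    t=2.2776 [y] (2,5) — stop
  → r_7 = 2.2776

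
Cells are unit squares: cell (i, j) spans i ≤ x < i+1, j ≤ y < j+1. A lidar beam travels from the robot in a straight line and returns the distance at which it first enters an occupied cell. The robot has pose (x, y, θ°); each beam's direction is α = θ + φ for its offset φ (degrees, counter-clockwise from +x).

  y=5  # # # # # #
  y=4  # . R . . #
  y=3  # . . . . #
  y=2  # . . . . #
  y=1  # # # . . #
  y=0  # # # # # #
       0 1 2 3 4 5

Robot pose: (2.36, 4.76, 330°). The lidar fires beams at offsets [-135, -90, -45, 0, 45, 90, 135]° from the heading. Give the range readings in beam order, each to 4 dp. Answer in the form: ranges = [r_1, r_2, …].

ranges = [1.4080, 2.7200, 3.8926, 3.0484, 0.9273, 0.2771, 0.2485]

beam 1: φ=-135°, α=195°
  direction (-0.9659, -0.2588); cell (2,4); t to first gridline: x 0.3727, y 2.9364 (then +1.0353 / +3.8637)
    (1,4) via x @ 0.3727
    (0,4) via x @ 1.4080  # hit
  → r_1 = 1.4080
beam 2: φ=-90°, α=240°
  direction (-0.5000, -0.8660); cell (2,4); t to first gridline: x 0.7200, y 0.8776 (then +2.0000 / +1.1547)
    (1,4) via x @ 0.7200
    (1,3) via y @ 0.8776
    (1,2) via y @ 2.0323
    (0,2) via x @ 2.7200  # hit
  → r_2 = 2.7200
beam 3: φ=-45°, α=285°
  direction (0.2588, -0.9659); cell (2,4); t to first gridline: x 2.4728, y 0.7868 (then +3.8637 / +1.0353)
    (2,3) via y @ 0.7868
    (2,2) via y @ 1.8221
    (3,2) via x @ 2.4728
    (3,1) via y @ 2.8574
    (3,0) via y @ 3.8926  # hit
  → r_3 = 3.8926
beam 4: φ=0°, α=330°
  direction (0.8660, -0.5000); cell (2,4); t to first gridline: x 0.7390, y 1.5200 (then +1.1547 / +2.0000)
    (3,4) via x @ 0.7390
    (3,3) via y @ 1.5200
    (4,3) via x @ 1.8937
    (5,3) via x @ 3.0484  # hit
  → r_4 = 3.0484
beam 5: φ=45°, α=15°
  direction (0.9659, 0.2588); cell (2,4); t to first gridline: x 0.6626, y 0.9273 (then +1.0353 / +3.8637)
    (3,4) via x @ 0.6626
    (3,5) via y @ 0.9273  # hit
  → r_5 = 0.9273
beam 6: φ=90°, α=60°
  direction (0.5000, 0.8660); cell (2,4); t to first gridline: x 1.2800, y 0.2771 (then +2.0000 / +1.1547)
    (2,5) via y @ 0.2771  # hit
  → r_6 = 0.2771
beam 7: φ=135°, α=105°
  direction (-0.2588, 0.9659); cell (2,4); t to first gridline: x 1.3909, y 0.2485 (then +3.8637 / +1.0353)
    (2,5) via y @ 0.2485  # hit
  → r_7 = 0.2485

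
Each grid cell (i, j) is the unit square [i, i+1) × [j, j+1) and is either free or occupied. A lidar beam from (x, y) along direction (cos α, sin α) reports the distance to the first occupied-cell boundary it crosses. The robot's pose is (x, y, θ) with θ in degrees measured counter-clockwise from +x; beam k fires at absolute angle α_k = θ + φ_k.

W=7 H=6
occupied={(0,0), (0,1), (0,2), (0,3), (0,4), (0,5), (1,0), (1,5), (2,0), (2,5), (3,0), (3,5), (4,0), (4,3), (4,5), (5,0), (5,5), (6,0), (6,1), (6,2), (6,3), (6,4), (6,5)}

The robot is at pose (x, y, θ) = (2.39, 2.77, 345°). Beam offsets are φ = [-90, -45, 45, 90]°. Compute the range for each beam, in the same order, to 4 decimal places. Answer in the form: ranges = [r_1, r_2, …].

beam 1: φ=-90°, α=255°
  cosα=-0.2588 sinα=-0.9659 | (2,2) | tMaxX 1.5068 tMaxY 0.7972 | tΔX 3.8637 tΔY 1.0353
    t=0.7972 [y] (2,1)
    t=1.5068 [x] (1,1)
    t=1.8324 [y] (1,0) — stop
  → r_1 = 1.8324
beam 2: φ=-45°, α=300°
  cosα=0.5000 sinα=-0.8660 | (2,2) | tMaxX 1.2200 tMaxY 0.8891 | tΔX 2.0000 tΔY 1.1547
    t=0.8891 [y] (2,1)
    t=1.2200 [x] (3,1)
    t=2.0438 [y] (3,0) — stop
  → r_2 = 2.0438
beam 3: φ=45°, α=30°
  cosα=0.8660 sinα=0.5000 | (2,2) | tMaxX 0.7044 tMaxY 0.4600 | tΔX 1.1547 tΔY 2.0000
    t=0.4600 [y] (2,3)
    t=0.7044 [x] (3,3)
    t=1.8591 [x] (4,3) — stop
  → r_3 = 1.8591
beam 4: φ=90°, α=75°
  cosα=0.2588 sinα=0.9659 | (2,2) | tMaxX 2.3569 tMaxY 0.2381 | tΔX 3.8637 tΔY 1.0353
    t=0.2381 [y] (2,3)
    t=1.2734 [y] (2,4)
    t=2.3087 [y] (2,5) — stop
  → r_4 = 2.3087

ranges = [1.8324, 2.0438, 1.8591, 2.3087]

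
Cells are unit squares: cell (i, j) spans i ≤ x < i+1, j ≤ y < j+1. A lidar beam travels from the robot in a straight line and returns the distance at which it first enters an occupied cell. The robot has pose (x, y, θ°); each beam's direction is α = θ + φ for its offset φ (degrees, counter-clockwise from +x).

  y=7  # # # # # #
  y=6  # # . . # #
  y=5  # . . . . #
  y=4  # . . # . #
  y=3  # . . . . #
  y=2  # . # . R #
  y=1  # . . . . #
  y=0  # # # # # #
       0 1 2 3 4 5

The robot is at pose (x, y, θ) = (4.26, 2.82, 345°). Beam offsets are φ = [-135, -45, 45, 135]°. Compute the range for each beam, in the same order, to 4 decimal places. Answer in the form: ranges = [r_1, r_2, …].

ranges = [1.4549, 1.4800, 0.8545, 1.3625]

beam 1: φ=-135°, α=210°
  direction (-0.8660, -0.5000); cell (4,2); t to first gridline: x 0.3002, y 1.6400 (then +1.1547 / +2.0000)
    (3,2) via x @ 0.3002
    (2,2) via x @ 1.4549  # hit
  → r_1 = 1.4549
beam 2: φ=-45°, α=300°
  direction (0.5000, -0.8660); cell (4,2); t to first gridline: x 1.4800, y 0.9469 (then +2.0000 / +1.1547)
    (4,1) via y @ 0.9469
    (5,1) via x @ 1.4800  # hit
  → r_2 = 1.4800
beam 3: φ=45°, α=30°
  direction (0.8660, 0.5000); cell (4,2); t to first gridline: x 0.8545, y 0.3600 (then +1.1547 / +2.0000)
    (4,3) via y @ 0.3600
    (5,3) via x @ 0.8545  # hit
  → r_3 = 0.8545
beam 4: φ=135°, α=120°
  direction (-0.5000, 0.8660); cell (4,2); t to first gridline: x 0.5200, y 0.2078 (then +2.0000 / +1.1547)
    (4,3) via y @ 0.2078
    (3,3) via x @ 0.5200
    (3,4) via y @ 1.3625  # hit
  → r_4 = 1.3625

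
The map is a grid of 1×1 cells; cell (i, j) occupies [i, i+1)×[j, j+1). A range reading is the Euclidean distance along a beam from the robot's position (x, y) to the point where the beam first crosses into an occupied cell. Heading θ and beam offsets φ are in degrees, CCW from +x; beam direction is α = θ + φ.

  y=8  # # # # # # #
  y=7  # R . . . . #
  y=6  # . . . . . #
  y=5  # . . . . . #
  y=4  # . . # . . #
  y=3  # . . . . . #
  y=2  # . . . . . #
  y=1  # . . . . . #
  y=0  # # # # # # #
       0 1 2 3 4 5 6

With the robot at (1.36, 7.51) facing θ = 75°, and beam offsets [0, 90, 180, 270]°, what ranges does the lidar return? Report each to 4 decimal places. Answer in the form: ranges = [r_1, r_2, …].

ranges = [0.5073, 0.3727, 1.3909, 4.8037]

beam 1: φ=0°, α=75°
  cosα=0.2588 sinα=0.9659 | (1,7) | tMaxX 2.4728 tMaxY 0.5073 | tΔX 3.8637 tΔY 1.0353
    t=0.5073 [y] (1,8) — stop
  → r_1 = 0.5073
beam 2: φ=90°, α=165°
  cosα=-0.9659 sinα=0.2588 | (1,7) | tMaxX 0.3727 tMaxY 1.8932 | tΔX 1.0353 tΔY 3.8637
    t=0.3727 [x] (0,7) — stop
  → r_2 = 0.3727
beam 3: φ=180°, α=255°
  cosα=-0.2588 sinα=-0.9659 | (1,7) | tMaxX 1.3909 tMaxY 0.5280 | tΔX 3.8637 tΔY 1.0353
    t=0.5280 [y] (1,6)
    t=1.3909 [x] (0,6) — stop
  → r_3 = 1.3909
beam 4: φ=270°, α=345°
  cosα=0.9659 sinα=-0.2588 | (1,7) | tMaxX 0.6626 tMaxY 1.9705 | tΔX 1.0353 tΔY 3.8637
    t=0.6626 [x] (2,7)
    t=1.6979 [x] (3,7)
    t=1.9705 [y] (3,6)
    t=2.7331 [x] (4,6)
    t=3.7684 [x] (5,6)
    t=4.8037 [x] (6,6) — stop
  → r_4 = 4.8037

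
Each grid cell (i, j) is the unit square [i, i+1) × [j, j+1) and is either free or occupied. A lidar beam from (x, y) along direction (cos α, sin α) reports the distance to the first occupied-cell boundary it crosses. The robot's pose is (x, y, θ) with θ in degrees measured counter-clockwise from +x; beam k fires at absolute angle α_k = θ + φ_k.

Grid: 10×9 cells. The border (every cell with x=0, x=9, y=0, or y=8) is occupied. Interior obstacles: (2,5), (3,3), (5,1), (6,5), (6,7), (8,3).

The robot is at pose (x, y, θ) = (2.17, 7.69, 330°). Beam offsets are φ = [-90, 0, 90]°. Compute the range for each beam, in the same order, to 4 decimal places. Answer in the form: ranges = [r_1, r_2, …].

ranges = [2.3400, 4.4225, 0.3580]

beam 1: φ=-90°, α=240°
  cosα=-0.5000 sinα=-0.8660 | (2,7) | tMaxX 0.3400 tMaxY 0.7967 | tΔX 2.0000 tΔY 1.1547
    t=0.3400 [x] (1,7)
    t=0.7967 [y] (1,6)
    t=1.9514 [y] (1,5)
    t=2.3400 [x] (0,5) — stop
  → r_1 = 2.3400
beam 2: φ=0°, α=330°
  cosα=0.8660 sinα=-0.5000 | (2,7) | tMaxX 0.9584 tMaxY 1.3800 | tΔX 1.1547 tΔY 2.0000
    t=0.9584 [x] (3,7)
    t=1.3800 [y] (3,6)
    t=2.1131 [x] (4,6)
    t=3.2678 [x] (5,6)
    t=3.3800 [y] (5,5)
    t=4.4225 [x] (6,5) — stop
  → r_2 = 4.4225
beam 3: φ=90°, α=60°
  cosα=0.5000 sinα=0.8660 | (2,7) | tMaxX 1.6600 tMaxY 0.3580 | tΔX 2.0000 tΔY 1.1547
    t=0.3580 [y] (2,8) — stop
  → r_3 = 0.3580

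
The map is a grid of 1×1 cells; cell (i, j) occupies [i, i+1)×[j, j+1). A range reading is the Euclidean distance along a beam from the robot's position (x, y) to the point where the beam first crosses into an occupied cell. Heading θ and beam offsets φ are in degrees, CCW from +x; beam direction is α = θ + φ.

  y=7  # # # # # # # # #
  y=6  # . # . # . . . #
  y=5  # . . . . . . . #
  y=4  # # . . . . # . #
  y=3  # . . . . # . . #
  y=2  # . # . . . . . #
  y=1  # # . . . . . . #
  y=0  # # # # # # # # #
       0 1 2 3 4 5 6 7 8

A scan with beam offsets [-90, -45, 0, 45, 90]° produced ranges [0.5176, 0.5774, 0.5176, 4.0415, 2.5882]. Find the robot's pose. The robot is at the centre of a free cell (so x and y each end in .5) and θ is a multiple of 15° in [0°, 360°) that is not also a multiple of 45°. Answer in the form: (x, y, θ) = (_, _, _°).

Enumerate (i+0.5, j+0.5, θ) over the 35 free cells and 16 admissible headings. For each, cast all 5 beams and compare to the given ranges.
  (5.5, 2.5, 285°): beam 1 = 3.6235 ≠ 0.5176 ✗
  (5.5, 6.5, 60°): beam 1 = 2.8868 ≠ 0.5176 ✗
  (1.5, 6.5, 210°): beam 1 = 0.5774 ≠ 0.5176 ✗
  (1.5, 3.5, 240°): beam 1 = 0.5774 ≠ 0.5176 ✗
  …
  (1.5, 5.5, 285°): r_1=0.5176, r_2=0.5774, r_3=0.5176, r_4=4.0415, r_5=2.5882 — all match ✓
Unique over the lattice → pose = (1.5, 5.5, 285°).

(x, y, θ) = (1.5, 5.5, 285°)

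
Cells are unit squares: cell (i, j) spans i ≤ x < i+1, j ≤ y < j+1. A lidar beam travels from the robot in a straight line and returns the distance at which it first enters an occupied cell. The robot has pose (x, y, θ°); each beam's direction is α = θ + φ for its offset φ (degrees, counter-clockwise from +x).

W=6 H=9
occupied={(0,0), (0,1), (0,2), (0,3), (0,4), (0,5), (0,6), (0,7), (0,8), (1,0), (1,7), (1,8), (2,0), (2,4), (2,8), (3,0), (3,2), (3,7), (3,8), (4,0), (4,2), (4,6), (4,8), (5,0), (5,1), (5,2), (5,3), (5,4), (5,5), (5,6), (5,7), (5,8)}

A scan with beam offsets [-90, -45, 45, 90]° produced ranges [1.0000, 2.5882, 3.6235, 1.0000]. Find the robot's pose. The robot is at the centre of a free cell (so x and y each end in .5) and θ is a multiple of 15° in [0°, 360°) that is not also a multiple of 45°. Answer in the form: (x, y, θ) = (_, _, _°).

Enumerate (i+0.5, j+0.5, θ) over the 22 free cells and 16 admissible headings. For each, cast all 4 beams and compare to the given ranges.
  (3.5, 1.5, 30°): beam 1 = 0.5774 ≠ 1.0000 ✗
  (3.5, 1.5, 300°): beam 2 = 0.5176 ≠ 2.5882 ✗
  (1.5, 3.5, 30°): beam 1 = 2.8868 ≠ 1.0000 ✗
  (4.5, 7.5, 195°): beam 1 = 0.5176 ≠ 1.0000 ✗
  (4.5, 1.5, 300°): beam 2 = 0.5176 ≠ 2.5882 ✗
  …
  (1.5, 3.5, 330°): r_1=1.0000, r_2=2.5882, r_3=3.6235, r_4=1.0000 — all match ✓
No second candidate reproduces the full scan.

(x, y, θ) = (1.5, 3.5, 330°)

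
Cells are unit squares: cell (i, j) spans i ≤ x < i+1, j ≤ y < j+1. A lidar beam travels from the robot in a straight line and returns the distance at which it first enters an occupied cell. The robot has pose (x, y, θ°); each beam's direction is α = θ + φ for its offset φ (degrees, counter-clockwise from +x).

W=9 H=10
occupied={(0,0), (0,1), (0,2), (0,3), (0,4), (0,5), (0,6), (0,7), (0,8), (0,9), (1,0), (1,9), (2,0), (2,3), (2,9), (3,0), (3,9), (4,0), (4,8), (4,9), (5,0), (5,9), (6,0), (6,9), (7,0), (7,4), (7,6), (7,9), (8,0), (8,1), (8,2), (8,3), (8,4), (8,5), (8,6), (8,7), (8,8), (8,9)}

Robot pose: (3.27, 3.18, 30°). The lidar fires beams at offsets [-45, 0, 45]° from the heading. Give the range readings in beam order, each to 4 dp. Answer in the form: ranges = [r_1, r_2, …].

beam 1: φ=-45°, α=345°
  dir = (cos 345°, sin 345°) = (0.9659, -0.2588); from cell (3,3)
  next x-line at t=0.7558, next y-line at t=0.6955; Δt_x=1.0353, Δt_y=3.8637
    y: enter (3,2) at t=0.6955
    x: enter (4,2) at t=0.7558
    x: enter (5,2) at t=1.7910
    x: enter (6,2) at t=2.8263
    x: enter (7,2) at t=3.8616
    y: enter (7,1) at t=4.5592
    x: enter (8,1) at t=4.8969 ← occupied
  → r_1 = 4.8969
beam 2: φ=0°, α=30°
  dir = (cos 30°, sin 30°) = (0.8660, 0.5000); from cell (3,3)
  next x-line at t=0.8429, next y-line at t=1.6400; Δt_x=1.1547, Δt_y=2.0000
    x: enter (4,3) at t=0.8429
    y: enter (4,4) at t=1.6400
    x: enter (5,4) at t=1.9976
    x: enter (6,4) at t=3.1523
    y: enter (6,5) at t=3.6400
    x: enter (7,5) at t=4.3070
    x: enter (8,5) at t=5.4617 ← occupied
  → r_2 = 5.4617
beam 3: φ=45°, α=75°
  dir = (cos 75°, sin 75°) = (0.2588, 0.9659); from cell (3,3)
  next x-line at t=2.8205, next y-line at t=0.8489; Δt_x=3.8637, Δt_y=1.0353
    y: enter (3,4) at t=0.8489
    y: enter (3,5) at t=1.8842
    x: enter (4,5) at t=2.8205
    y: enter (4,6) at t=2.9195
    y: enter (4,7) at t=3.9548
    y: enter (4,8) at t=4.9900 ← occupied
  → r_3 = 4.9900

ranges = [4.8969, 5.4617, 4.9900]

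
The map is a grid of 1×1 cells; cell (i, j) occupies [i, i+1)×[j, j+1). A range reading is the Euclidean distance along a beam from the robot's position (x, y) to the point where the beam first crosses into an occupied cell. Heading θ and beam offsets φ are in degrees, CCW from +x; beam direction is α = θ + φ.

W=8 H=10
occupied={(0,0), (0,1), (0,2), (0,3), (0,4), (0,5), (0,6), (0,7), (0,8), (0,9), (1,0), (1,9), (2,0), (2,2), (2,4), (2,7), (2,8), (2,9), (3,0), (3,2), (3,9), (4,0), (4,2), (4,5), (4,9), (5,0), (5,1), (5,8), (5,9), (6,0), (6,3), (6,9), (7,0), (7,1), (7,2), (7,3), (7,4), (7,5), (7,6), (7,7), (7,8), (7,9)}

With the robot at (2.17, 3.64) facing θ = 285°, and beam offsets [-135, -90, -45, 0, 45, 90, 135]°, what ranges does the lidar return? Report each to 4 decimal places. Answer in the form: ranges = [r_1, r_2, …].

ranges = [1.3510, 1.2113, 2.3400, 0.6626, 1.2800, 5.0004, 0.4157]

beam 1: φ=-135°, α=150°
  dir = (cos 150°, sin 150°) = (-0.8660, 0.5000); from cell (2,3)
  next x-line at t=0.1963, next y-line at t=0.7200; Δt_x=1.1547, Δt_y=2.0000
    x: enter (1,3) at t=0.1963
    y: enter (1,4) at t=0.7200
    x: enter (0,4) at t=1.3510 ← occupied
  → r_1 = 1.3510
beam 2: φ=-90°, α=195°
  dir = (cos 195°, sin 195°) = (-0.9659, -0.2588); from cell (2,3)
  next x-line at t=0.1760, next y-line at t=2.4728; Δt_x=1.0353, Δt_y=3.8637
    x: enter (1,3) at t=0.1760
    x: enter (0,3) at t=1.2113 ← occupied
  → r_2 = 1.2113
beam 3: φ=-45°, α=240°
  dir = (cos 240°, sin 240°) = (-0.5000, -0.8660); from cell (2,3)
  next x-line at t=0.3400, next y-line at t=0.7390; Δt_x=2.0000, Δt_y=1.1547
    x: enter (1,3) at t=0.3400
    y: enter (1,2) at t=0.7390
    y: enter (1,1) at t=1.8937
    x: enter (0,1) at t=2.3400 ← occupied
  → r_3 = 2.3400
beam 4: φ=0°, α=285°
  dir = (cos 285°, sin 285°) = (0.2588, -0.9659); from cell (2,3)
  next x-line at t=3.2069, next y-line at t=0.6626; Δt_x=3.8637, Δt_y=1.0353
    y: enter (2,2) at t=0.6626 ← occupied
  → r_4 = 0.6626
beam 5: φ=45°, α=330°
  dir = (cos 330°, sin 330°) = (0.8660, -0.5000); from cell (2,3)
  next x-line at t=0.9584, next y-line at t=1.2800; Δt_x=1.1547, Δt_y=2.0000
    x: enter (3,3) at t=0.9584
    y: enter (3,2) at t=1.2800 ← occupied
  → r_5 = 1.2800
beam 6: φ=90°, α=15°
  dir = (cos 15°, sin 15°) = (0.9659, 0.2588); from cell (2,3)
  next x-line at t=0.8593, next y-line at t=1.3909; Δt_x=1.0353, Δt_y=3.8637
    x: enter (3,3) at t=0.8593
    y: enter (3,4) at t=1.3909
    x: enter (4,4) at t=1.8946
    x: enter (5,4) at t=2.9298
    x: enter (6,4) at t=3.9651
    x: enter (7,4) at t=5.0004 ← occupied
  → r_6 = 5.0004
beam 7: φ=135°, α=60°
  dir = (cos 60°, sin 60°) = (0.5000, 0.8660); from cell (2,3)
  next x-line at t=1.6600, next y-line at t=0.4157; Δt_x=2.0000, Δt_y=1.1547
    y: enter (2,4) at t=0.4157 ← occupied
  → r_7 = 0.4157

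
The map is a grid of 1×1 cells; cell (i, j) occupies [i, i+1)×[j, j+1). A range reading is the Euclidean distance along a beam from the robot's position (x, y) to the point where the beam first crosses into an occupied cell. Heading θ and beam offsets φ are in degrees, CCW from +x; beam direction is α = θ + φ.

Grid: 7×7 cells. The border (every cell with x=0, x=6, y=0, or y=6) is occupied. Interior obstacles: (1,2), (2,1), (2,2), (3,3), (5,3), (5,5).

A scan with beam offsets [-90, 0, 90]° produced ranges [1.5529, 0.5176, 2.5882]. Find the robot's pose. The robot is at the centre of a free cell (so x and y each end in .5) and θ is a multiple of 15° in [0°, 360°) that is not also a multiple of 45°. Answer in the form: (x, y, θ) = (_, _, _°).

The pose lattice has 19·16 = 304 candidates. Test each by forward raycasting.
  (3.5, 5.5, 165°): beam 1 = 0.5176 ≠ 1.5529 ✗
  (4.5, 5.5, 300°): beam 1 = 4.0415 ≠ 1.5529 ✗
  (4.5, 4.5, 285°): beam 1 = 3.6235 ≠ 1.5529 ✗
  (4.5, 3.5, 195°): beam 1 = 2.5882 ≠ 1.5529 ✗
  …
  (3.5, 5.5, 105°): r_1=1.5529, r_2=0.5176, r_3=2.5882 — all match ✓
No second candidate reproduces the full scan.

(x, y, θ) = (3.5, 5.5, 105°)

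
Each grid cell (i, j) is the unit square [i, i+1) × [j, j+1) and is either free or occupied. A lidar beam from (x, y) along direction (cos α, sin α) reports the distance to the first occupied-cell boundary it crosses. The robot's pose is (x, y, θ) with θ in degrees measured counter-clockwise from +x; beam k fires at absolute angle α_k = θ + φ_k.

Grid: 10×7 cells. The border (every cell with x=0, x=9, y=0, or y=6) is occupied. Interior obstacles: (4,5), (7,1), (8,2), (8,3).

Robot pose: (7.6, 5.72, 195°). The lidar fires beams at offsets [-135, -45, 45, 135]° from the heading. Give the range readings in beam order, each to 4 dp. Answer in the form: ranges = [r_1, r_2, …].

ranges = [0.3233, 0.5600, 5.4502, 1.6166]

beam 1: φ=-135°, α=60°
  cosα=0.5000 sinα=0.8660 | (7,5) | tMaxX 0.8000 tMaxY 0.3233 | tΔX 2.0000 tΔY 1.1547
    t=0.3233 [y] (7,6) — stop
  → r_1 = 0.3233
beam 2: φ=-45°, α=150°
  cosα=-0.8660 sinα=0.5000 | (7,5) | tMaxX 0.6928 tMaxY 0.5600 | tΔX 1.1547 tΔY 2.0000
    t=0.5600 [y] (7,6) — stop
  → r_2 = 0.5600
beam 3: φ=45°, α=240°
  cosα=-0.5000 sinα=-0.8660 | (7,5) | tMaxX 1.2000 tMaxY 0.8314 | tΔX 2.0000 tΔY 1.1547
    t=0.8314 [y] (7,4)
    t=1.2000 [x] (6,4)
    t=1.9861 [y] (6,3)
    t=3.1408 [y] (6,2)
    t=3.2000 [x] (5,2)
    t=4.2955 [y] (5,1)
    t=5.2000 [x] (4,1)
    t=5.4502 [y] (4,0) — stop
  → r_3 = 5.4502
beam 4: φ=135°, α=330°
  cosα=0.8660 sinα=-0.5000 | (7,5) | tMaxX 0.4619 tMaxY 1.4400 | tΔX 1.1547 tΔY 2.0000
    t=0.4619 [x] (8,5)
    t=1.4400 [y] (8,4)
    t=1.6166 [x] (9,4) — stop
  → r_4 = 1.6166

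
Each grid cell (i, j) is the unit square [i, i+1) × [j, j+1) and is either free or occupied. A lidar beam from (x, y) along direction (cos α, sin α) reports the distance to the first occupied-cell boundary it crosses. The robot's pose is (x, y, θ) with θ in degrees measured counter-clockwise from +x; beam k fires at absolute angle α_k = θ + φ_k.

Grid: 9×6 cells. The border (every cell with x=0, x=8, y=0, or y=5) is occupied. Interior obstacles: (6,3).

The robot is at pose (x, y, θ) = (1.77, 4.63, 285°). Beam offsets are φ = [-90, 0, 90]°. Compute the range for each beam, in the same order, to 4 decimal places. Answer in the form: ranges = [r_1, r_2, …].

beam 1: φ=-90°, α=195°
  cosα=-0.9659 sinα=-0.2588 | (1,4) | tMaxX 0.7972 tMaxY 2.4341 | tΔX 1.0353 tΔY 3.8637
    t=0.7972 [x] (0,4) — stop
  → r_1 = 0.7972
beam 2: φ=0°, α=285°
  cosα=0.2588 sinα=-0.9659 | (1,4) | tMaxX 0.8887 tMaxY 0.6522 | tΔX 3.8637 tΔY 1.0353
    t=0.6522 [y] (1,3)
    t=0.8887 [x] (2,3)
    t=1.6875 [y] (2,2)
    t=2.7228 [y] (2,1)
    t=3.7581 [y] (2,0) — stop
  → r_2 = 3.7581
beam 3: φ=90°, α=15°
  cosα=0.9659 sinα=0.2588 | (1,4) | tMaxX 0.2381 tMaxY 1.4296 | tΔX 1.0353 tΔY 3.8637
    t=0.2381 [x] (2,4)
    t=1.2734 [x] (3,4)
    t=1.4296 [y] (3,5) — stop
  → r_3 = 1.4296

ranges = [0.7972, 3.7581, 1.4296]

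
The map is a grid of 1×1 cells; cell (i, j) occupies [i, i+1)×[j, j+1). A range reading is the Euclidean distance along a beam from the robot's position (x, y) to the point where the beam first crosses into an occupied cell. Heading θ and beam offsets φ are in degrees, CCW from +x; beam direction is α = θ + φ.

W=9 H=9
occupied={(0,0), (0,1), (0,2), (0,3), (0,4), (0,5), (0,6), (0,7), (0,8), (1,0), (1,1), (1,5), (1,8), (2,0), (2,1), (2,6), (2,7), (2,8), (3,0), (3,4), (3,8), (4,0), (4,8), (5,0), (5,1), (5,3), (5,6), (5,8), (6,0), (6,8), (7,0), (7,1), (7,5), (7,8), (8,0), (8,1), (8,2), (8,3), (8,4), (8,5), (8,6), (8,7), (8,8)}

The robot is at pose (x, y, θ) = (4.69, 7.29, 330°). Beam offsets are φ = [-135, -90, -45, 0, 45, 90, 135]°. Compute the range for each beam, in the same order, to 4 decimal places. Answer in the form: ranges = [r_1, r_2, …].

ranges = [1.7496, 2.6443, 1.1977, 0.5800, 2.7432, 0.8198, 0.7350]

beam 1: φ=-135°, α=195°
  d=(-0.9659,-0.2588)  start (4,7)  tX=0.7143 tY=1.1205  stride 1/|dx|=1.0353 1/|dy|=3.8637
    cross x-line → (3,7), t=0.7143
    cross y-line → (3,6), t=1.1205
    cross x-line → (2,6), t=1.7496 (wall)
  → r_1 = 1.7496
beam 2: φ=-90°, α=240°
  d=(-0.5000,-0.8660)  start (4,7)  tX=1.3800 tY=0.3349  stride 1/|dx|=2.0000 1/|dy|=1.1547
    cross y-line → (4,6), t=0.3349
    cross x-line → (3,6), t=1.3800
    cross y-line → (3,5), t=1.4896
    cross y-line → (3,4), t=2.6443 (wall)
  → r_2 = 2.6443
beam 3: φ=-45°, α=285°
  d=(0.2588,-0.9659)  start (4,7)  tX=1.1977 tY=0.3002  stride 1/|dx|=3.8637 1/|dy|=1.0353
    cross y-line → (4,6), t=0.3002
    cross x-line → (5,6), t=1.1977 (wall)
  → r_3 = 1.1977
beam 4: φ=0°, α=330°
  d=(0.8660,-0.5000)  start (4,7)  tX=0.3580 tY=0.5800  stride 1/|dx|=1.1547 1/|dy|=2.0000
    cross x-line → (5,7), t=0.3580
    cross y-line → (5,6), t=0.5800 (wall)
  → r_4 = 0.5800
beam 5: φ=45°, α=15°
  d=(0.9659,0.2588)  start (4,7)  tX=0.3209 tY=2.7432  stride 1/|dx|=1.0353 1/|dy|=3.8637
    cross x-line → (5,7), t=0.3209
    cross x-line → (6,7), t=1.3562
    cross x-line → (7,7), t=2.3915
    cross y-line → (7,8), t=2.7432 (wall)
  → r_5 = 2.7432
beam 6: φ=90°, α=60°
  d=(0.5000,0.8660)  start (4,7)  tX=0.6200 tY=0.8198  stride 1/|dx|=2.0000 1/|dy|=1.1547
    cross x-line → (5,7), t=0.6200
    cross y-line → (5,8), t=0.8198 (wall)
  → r_6 = 0.8198
beam 7: φ=135°, α=105°
  d=(-0.2588,0.9659)  start (4,7)  tX=2.6660 tY=0.7350  stride 1/|dx|=3.8637 1/|dy|=1.0353
    cross y-line → (4,8), t=0.7350 (wall)
  → r_7 = 0.7350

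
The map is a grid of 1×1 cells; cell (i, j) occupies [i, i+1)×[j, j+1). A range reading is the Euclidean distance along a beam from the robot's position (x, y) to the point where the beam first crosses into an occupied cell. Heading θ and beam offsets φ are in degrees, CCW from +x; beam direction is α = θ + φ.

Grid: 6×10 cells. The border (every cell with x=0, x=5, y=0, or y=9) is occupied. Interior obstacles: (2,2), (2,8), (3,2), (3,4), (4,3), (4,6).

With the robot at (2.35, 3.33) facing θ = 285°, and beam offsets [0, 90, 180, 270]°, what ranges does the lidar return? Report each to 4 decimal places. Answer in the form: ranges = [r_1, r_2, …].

beam 1: φ=0°, α=285°
  dir = (cos 285°, sin 285°) = (0.2588, -0.9659); from cell (2,3)
  next x-line at t=2.5114, next y-line at t=0.3416; Δt_x=3.8637, Δt_y=1.0353
    y: enter (2,2) at t=0.3416 ← occupied
  → r_1 = 0.3416
beam 2: φ=90°, α=15°
  dir = (cos 15°, sin 15°) = (0.9659, 0.2588); from cell (2,3)
  next x-line at t=0.6729, next y-line at t=2.5887; Δt_x=1.0353, Δt_y=3.8637
    x: enter (3,3) at t=0.6729
    x: enter (4,3) at t=1.7082 ← occupied
  → r_2 = 1.7082
beam 3: φ=180°, α=105°
  dir = (cos 105°, sin 105°) = (-0.2588, 0.9659); from cell (2,3)
  next x-line at t=1.3523, next y-line at t=0.6936; Δt_x=3.8637, Δt_y=1.0353
    y: enter (2,4) at t=0.6936
    x: enter (1,4) at t=1.3523
    y: enter (1,5) at t=1.7289
    y: enter (1,6) at t=2.7642
    y: enter (1,7) at t=3.7995
    y: enter (1,8) at t=4.8347
    x: enter (0,8) at t=5.2160 ← occupied
  → r_3 = 5.2160
beam 4: φ=270°, α=195°
  dir = (cos 195°, sin 195°) = (-0.9659, -0.2588); from cell (2,3)
  next x-line at t=0.3623, next y-line at t=1.2750; Δt_x=1.0353, Δt_y=3.8637
    x: enter (1,3) at t=0.3623
    y: enter (1,2) at t=1.2750
    x: enter (0,2) at t=1.3976 ← occupied
  → r_4 = 1.3976

ranges = [0.3416, 1.7082, 5.2160, 1.3976]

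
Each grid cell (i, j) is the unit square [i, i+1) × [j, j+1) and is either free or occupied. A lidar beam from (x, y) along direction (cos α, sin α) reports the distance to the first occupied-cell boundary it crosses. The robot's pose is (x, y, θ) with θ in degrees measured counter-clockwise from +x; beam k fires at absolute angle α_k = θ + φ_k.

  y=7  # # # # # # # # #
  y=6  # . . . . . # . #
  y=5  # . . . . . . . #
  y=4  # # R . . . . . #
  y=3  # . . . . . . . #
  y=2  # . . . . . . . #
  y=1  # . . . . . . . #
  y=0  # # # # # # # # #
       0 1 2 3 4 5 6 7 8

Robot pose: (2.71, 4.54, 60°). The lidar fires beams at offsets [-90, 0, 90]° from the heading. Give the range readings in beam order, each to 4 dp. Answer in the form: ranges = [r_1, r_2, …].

ranges = [6.1084, 2.8406, 0.8198]

beam 1: φ=-90°, α=330°
  d=(0.8660,-0.5000)  start (2,4)  tX=0.3349 tY=1.0800  stride 1/|dx|=1.1547 1/|dy|=2.0000
    cross x-line → (3,4), t=0.3349
    cross y-line → (3,3), t=1.0800
    cross x-line → (4,3), t=1.4896
    cross x-line → (5,3), t=2.6443
    cross y-line → (5,2), t=3.0800
    cross x-line → (6,2), t=3.7990
    cross x-line → (7,2), t=4.9537
    cross y-line → (7,1), t=5.0800
    cross x-line → (8,1), t=6.1084 (wall)
  → r_1 = 6.1084
beam 2: φ=0°, α=60°
  d=(0.5000,0.8660)  start (2,4)  tX=0.5800 tY=0.5312  stride 1/|dx|=2.0000 1/|dy|=1.1547
    cross y-line → (2,5), t=0.5312
    cross x-line → (3,5), t=0.5800
    cross y-line → (3,6), t=1.6859
    cross x-line → (4,6), t=2.5800
    cross y-line → (4,7), t=2.8406 (wall)
  → r_2 = 2.8406
beam 3: φ=90°, α=150°
  d=(-0.8660,0.5000)  start (2,4)  tX=0.8198 tY=0.9200  stride 1/|dx|=1.1547 1/|dy|=2.0000
    cross x-line → (1,4), t=0.8198 (wall)
  → r_3 = 0.8198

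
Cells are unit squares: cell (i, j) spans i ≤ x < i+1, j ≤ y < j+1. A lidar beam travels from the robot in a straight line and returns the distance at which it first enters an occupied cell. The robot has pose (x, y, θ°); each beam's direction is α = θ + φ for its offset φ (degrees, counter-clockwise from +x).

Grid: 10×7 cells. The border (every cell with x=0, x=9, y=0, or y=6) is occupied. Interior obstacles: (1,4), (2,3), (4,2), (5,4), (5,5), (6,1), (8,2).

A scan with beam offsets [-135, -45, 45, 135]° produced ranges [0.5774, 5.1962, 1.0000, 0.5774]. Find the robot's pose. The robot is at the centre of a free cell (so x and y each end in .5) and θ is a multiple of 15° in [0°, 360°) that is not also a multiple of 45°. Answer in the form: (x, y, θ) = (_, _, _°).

The pose lattice has 33·16 = 528 candidates. Test each by forward raycasting.
  (8.5, 3.5, 120°): beam 1 = 0.5176 ≠ 0.5774 ✗
  (1.5, 2.5, 300°): beam 1 = 0.5176 ≠ 0.5774 ✗
  (8.5, 3.5, 150°): beam 1 = 0.5176 ≠ 0.5774 ✗
  …
  (5.5, 1.5, 105°): r_1=0.5774, r_2=5.1962, r_3=1.0000, r_4=0.5774 — all match ✓
Unique over the lattice → pose = (5.5, 1.5, 105°).

(x, y, θ) = (5.5, 1.5, 105°)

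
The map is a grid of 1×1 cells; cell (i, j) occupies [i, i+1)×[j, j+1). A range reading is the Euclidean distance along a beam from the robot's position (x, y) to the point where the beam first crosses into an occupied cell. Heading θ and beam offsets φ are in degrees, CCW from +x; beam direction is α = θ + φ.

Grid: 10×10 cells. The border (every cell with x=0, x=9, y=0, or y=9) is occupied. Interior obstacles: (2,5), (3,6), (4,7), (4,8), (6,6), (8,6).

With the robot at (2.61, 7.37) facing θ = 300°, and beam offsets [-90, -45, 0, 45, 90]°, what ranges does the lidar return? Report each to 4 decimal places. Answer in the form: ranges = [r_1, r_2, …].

ranges = [1.8591, 1.4183, 0.7800, 1.4296, 1.6050]

beam 1: φ=-90°, α=210°
  direction (-0.8660, -0.5000); cell (2,7); t to first gridline: x 0.7044, y 0.7400 (then +1.1547 / +2.0000)
    (1,7) via x @ 0.7044
    (1,6) via y @ 0.7400
    (0,6) via x @ 1.8591  # hit
  → r_1 = 1.8591
beam 2: φ=-45°, α=255°
  direction (-0.2588, -0.9659); cell (2,7); t to first gridline: x 2.3569, y 0.3831 (then +3.8637 / +1.0353)
    (2,6) via y @ 0.3831
    (2,5) via y @ 1.4183  # hit
  → r_2 = 1.4183
beam 3: φ=0°, α=300°
  direction (0.5000, -0.8660); cell (2,7); t to first gridline: x 0.7800, y 0.4272 (then +2.0000 / +1.1547)
    (2,6) via y @ 0.4272
    (3,6) via x @ 0.7800  # hit
  → r_3 = 0.7800
beam 4: φ=45°, α=345°
  direction (0.9659, -0.2588); cell (2,7); t to first gridline: x 0.4038, y 1.4296 (then +1.0353 / +3.8637)
    (3,7) via x @ 0.4038
    (3,6) via y @ 1.4296  # hit
  → r_4 = 1.4296
beam 5: φ=90°, α=30°
  direction (0.8660, 0.5000); cell (2,7); t to first gridline: x 0.4503, y 1.2600 (then +1.1547 / +2.0000)
    (3,7) via x @ 0.4503
    (3,8) via y @ 1.2600
    (4,8) via x @ 1.6050  # hit
  → r_5 = 1.6050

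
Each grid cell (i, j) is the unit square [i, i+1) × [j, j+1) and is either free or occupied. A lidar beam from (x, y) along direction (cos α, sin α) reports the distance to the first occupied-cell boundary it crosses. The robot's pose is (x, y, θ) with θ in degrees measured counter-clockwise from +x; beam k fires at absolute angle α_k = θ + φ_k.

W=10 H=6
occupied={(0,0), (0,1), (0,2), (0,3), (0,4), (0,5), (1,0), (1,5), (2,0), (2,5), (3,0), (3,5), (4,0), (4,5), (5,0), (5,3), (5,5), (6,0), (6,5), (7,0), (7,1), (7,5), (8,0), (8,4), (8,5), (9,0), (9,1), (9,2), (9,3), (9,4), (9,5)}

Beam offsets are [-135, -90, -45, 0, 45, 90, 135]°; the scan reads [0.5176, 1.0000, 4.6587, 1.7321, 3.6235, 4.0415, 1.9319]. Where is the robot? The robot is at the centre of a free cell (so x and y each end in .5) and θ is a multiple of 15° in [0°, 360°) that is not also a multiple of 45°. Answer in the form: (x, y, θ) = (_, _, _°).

Enumerate (i+0.5, j+0.5, θ) over the 29 free cells and 16 admissible headings. For each, cast all 7 beams and compare to the given ranges.
  (8.5, 2.5, 105°): beam 1 = 0.5774 ≠ 0.5176 ✗
  (1.5, 1.5, 165°): beam 1 = 4.0415 ≠ 0.5176 ✗
  (6.5, 1.5, 60°): beam 2 = 0.5774 ≠ 1.0000 ✗
  (3.5, 3.5, 345°): beam 1 = 2.8868 ≠ 0.5176 ✗
  (2.5, 2.5, 195°): beam 1 = 2.8868 ≠ 0.5176 ✗
  …
  (4.5, 1.5, 60°): r_1=0.5176, r_2=1.0000, r_3=4.6587, r_4=1.7321, r_5=3.6235, r_6=4.0415, r_7=1.9319 — all match ✓
Unique over the lattice → pose = (4.5, 1.5, 60°).

(x, y, θ) = (4.5, 1.5, 60°)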